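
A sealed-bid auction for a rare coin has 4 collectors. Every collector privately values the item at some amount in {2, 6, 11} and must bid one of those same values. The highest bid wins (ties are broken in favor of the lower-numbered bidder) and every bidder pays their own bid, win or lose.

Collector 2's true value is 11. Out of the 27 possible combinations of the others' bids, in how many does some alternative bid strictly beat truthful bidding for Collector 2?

13

Others bid (2, 2, 2): truth gives 0; bid 6 gives 5 > 0. Violating.
Others bid (2, 2, 6): truth gives 0; bid 6 gives 5 > 0. Violating.
Others bid (2, 6, 2): truth gives 0; bid 6 gives 5 > 0. Violating.
Others bid (2, 6, 6): truth gives 0; bid 6 gives 5 > 0. Violating.
Others bid (2, 2, 11): truth gives 0; no alternative beats it.
Others bid (2, 6, 11): truth gives 0; no alternative beats it.
(Checking all 27 profiles: 13 have a profitable deviation, 14 do not.)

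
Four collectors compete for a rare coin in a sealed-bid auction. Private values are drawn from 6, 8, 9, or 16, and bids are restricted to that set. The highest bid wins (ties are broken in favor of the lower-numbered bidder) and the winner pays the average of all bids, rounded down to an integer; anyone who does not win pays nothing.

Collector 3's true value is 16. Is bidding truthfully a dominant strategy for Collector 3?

No

Consider the case where Collector 1 bids 6, Collector 2 bids 6 and Collector 4 bids 6.
Truthful bid 16: wins, pays 8, utility 16 - 8 = 8.
Bid 8 instead: wins, pays 6, utility 16 - 6 = 10.
Since 10 > 8, bidding 8 is strictly better here, so truthful bidding is not dominant.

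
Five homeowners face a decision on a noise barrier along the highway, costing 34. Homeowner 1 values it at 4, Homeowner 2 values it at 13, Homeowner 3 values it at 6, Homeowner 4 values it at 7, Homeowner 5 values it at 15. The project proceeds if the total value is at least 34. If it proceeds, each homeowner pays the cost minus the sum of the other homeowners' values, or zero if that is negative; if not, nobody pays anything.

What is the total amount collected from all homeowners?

6

Total value 45 ≥ cost 34, so it is built.
Homeowner 1: others sum to 41; max(0, 34 - 41) = 0.
Homeowner 2: others sum to 32; max(0, 34 - 32) = 2.
Homeowner 3: others sum to 39; max(0, 34 - 39) = 0.
Homeowner 4: others sum to 38; max(0, 34 - 38) = 0.
Homeowner 5: others sum to 30; max(0, 34 - 30) = 4.
Total collected = 0 + 2 + 0 + 0 + 4 = 6.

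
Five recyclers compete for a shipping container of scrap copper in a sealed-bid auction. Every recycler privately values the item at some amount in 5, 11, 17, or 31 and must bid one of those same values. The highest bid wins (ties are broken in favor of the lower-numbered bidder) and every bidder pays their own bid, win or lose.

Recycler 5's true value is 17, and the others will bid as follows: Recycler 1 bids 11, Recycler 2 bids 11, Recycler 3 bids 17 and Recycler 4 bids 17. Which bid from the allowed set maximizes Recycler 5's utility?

Bid 5: loses but pays 5, utility -5.
Bid 11: loses but pays 11, utility -11.
Bid 17: loses but pays 17, utility -17.
Bid 31: wins, pays 31, utility 17 - 31 = -14.
The best choice is 5 with utility -5.

5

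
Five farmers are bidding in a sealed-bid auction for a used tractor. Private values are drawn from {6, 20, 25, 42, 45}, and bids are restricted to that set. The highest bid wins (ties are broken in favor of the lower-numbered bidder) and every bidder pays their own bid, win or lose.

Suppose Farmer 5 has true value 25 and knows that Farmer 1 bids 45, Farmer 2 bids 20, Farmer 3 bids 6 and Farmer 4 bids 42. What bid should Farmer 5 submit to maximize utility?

Bid 6: loses but pays 6, utility -6.
Bid 20: loses but pays 20, utility -20.
Bid 25: loses but pays 25, utility -25.
Bid 42: loses but pays 42, utility -42.
Bid 45: loses but pays 45, utility -45.
The best choice is 6 with utility -6.

6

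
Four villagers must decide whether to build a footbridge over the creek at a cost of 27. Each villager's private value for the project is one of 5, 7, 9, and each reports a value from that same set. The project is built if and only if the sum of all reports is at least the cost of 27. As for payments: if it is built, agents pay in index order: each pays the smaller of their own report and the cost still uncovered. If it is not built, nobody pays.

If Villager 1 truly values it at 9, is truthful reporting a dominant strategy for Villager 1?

No

Consider the case where Villager 2 reports 5, Villager 3 reports 7 and Villager 4 reports 9.
Truthful report 9: project built, pays 9, utility 9 - 9 = 0.
Report 7 instead: project built, pays 7, utility 9 - 7 = 2.
Since 2 > 0, reporting 7 is strictly better here, so truthful reporting is not dominant.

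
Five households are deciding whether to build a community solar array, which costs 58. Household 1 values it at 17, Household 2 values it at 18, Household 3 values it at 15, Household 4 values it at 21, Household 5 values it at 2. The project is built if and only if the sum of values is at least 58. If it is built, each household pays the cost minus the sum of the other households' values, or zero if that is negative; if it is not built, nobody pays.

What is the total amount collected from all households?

11

Total value 73 ≥ cost 58, so it is built.
Household 1: others sum to 56; max(0, 58 - 56) = 2.
Household 2: others sum to 55; max(0, 58 - 55) = 3.
Household 3: others sum to 58; max(0, 58 - 58) = 0.
Household 4: others sum to 52; max(0, 58 - 52) = 6.
Household 5: others sum to 71; max(0, 58 - 71) = 0.
Total collected = 2 + 3 + 0 + 6 + 0 = 11.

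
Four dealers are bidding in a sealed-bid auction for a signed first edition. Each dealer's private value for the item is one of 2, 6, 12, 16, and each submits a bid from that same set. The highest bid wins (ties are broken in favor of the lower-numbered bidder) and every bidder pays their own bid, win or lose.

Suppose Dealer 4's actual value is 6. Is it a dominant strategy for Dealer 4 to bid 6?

No

Consider the case where Dealer 1 bids 2, Dealer 2 bids 2 and Dealer 3 bids 6.
Truthful bid 6: loses but pays 6, utility -6.
Bid 2 instead: loses but pays 2, utility -2.
Since -2 > -6, bidding 2 is strictly better here, so truthful bidding is not dominant.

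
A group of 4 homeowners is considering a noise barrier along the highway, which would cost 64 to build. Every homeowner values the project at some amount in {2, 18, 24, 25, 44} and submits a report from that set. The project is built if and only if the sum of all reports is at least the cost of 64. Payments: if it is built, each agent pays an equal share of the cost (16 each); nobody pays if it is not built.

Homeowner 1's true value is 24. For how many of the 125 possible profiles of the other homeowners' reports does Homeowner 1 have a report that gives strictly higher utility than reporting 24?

Others report (2, 2, 18): truth gives 0; report 44 gives 8 > 0. Violating.
Others report (2, 2, 24): truth gives 0; report 44 gives 8 > 0. Violating.
Others report (2, 2, 25): truth gives 0; report 44 gives 8 > 0. Violating.
Others report (2, 18, 2): truth gives 0; report 44 gives 8 > 0. Violating.
Others report (2, 2, 2): truth gives 0; no alternative beats it.
Others report (2, 2, 44): truth gives 8; no alternative beats it.
(Checking all 125 profiles: 12 have a profitable deviation, 113 do not.)

12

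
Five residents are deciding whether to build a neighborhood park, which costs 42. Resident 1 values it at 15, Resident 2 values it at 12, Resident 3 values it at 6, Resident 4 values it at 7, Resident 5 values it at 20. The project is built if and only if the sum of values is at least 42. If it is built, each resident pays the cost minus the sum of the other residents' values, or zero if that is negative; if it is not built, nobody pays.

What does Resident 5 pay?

2

Total value 60 ≥ cost 42, so the project is built.
The other residents' values sum to 40.
Cost minus that sum is 42 - 40 = 2.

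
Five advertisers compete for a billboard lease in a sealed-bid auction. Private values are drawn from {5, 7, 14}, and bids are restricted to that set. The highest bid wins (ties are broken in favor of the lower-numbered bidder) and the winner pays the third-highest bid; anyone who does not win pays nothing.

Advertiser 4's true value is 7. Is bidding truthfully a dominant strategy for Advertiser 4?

No

Consider the case where Advertiser 1 bids 5, Advertiser 2 bids 5, Advertiser 3 bids 5 and Advertiser 5 bids 14.
Truthful bid 7: loses, pays 0, utility 0.
Bid 14 instead: wins, pays 5, utility 7 - 5 = 2.
Since 2 > 0, bidding 14 is strictly better here, so truthful bidding is not dominant.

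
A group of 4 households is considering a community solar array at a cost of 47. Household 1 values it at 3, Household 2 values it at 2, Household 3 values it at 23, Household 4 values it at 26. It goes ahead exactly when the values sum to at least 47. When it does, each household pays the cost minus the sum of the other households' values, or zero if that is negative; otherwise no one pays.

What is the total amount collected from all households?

Total value 54 ≥ cost 47, so it is built.
Household 1: others sum to 51; max(0, 47 - 51) = 0.
Household 2: others sum to 52; max(0, 47 - 52) = 0.
Household 3: others sum to 31; max(0, 47 - 31) = 16.
Household 4: others sum to 28; max(0, 47 - 28) = 19.
Total collected = 0 + 0 + 16 + 19 = 35.

35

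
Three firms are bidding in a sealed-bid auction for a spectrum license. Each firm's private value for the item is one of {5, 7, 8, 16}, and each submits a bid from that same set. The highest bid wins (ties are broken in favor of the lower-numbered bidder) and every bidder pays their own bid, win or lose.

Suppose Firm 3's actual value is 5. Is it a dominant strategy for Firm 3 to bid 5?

Consider the case where Firm 1 bids 5 and Firm 2 bids 5.
Truthful bid 5: loses but pays 5, utility -5.
Bid 7 instead: wins, pays 7, utility 5 - 7 = -2.
Since -2 > -5, bidding 7 is strictly better here, so truthful bidding is not dominant.

No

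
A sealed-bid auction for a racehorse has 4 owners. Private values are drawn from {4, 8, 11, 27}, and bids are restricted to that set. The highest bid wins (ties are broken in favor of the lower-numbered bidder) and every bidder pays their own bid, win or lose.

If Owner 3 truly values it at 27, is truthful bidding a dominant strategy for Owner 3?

No

Consider the case where Owner 1 bids 4, Owner 2 bids 4 and Owner 4 bids 4.
Truthful bid 27: wins, pays 27, utility 27 - 27 = 0.
Bid 8 instead: wins, pays 8, utility 27 - 8 = 19.
Since 19 > 0, bidding 8 is strictly better here, so truthful bidding is not dominant.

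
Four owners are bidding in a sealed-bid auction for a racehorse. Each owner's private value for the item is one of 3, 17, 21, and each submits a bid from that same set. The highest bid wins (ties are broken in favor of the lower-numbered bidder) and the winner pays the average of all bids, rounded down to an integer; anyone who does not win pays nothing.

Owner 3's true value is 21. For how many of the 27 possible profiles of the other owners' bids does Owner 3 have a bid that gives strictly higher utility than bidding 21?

Others bid (3, 3, 3): truth gives 14; bid 17 gives 15 > 14. Violating.
Others bid (3, 3, 17): truth gives 10; bid 17 gives 11 > 10. Violating.
Others bid (3, 3, 21): truth gives 9; no alternative beats it.
Others bid (3, 17, 3): truth gives 10; no alternative beats it.
(Checking all 27 profiles: 2 have a profitable deviation, 25 do not.)

2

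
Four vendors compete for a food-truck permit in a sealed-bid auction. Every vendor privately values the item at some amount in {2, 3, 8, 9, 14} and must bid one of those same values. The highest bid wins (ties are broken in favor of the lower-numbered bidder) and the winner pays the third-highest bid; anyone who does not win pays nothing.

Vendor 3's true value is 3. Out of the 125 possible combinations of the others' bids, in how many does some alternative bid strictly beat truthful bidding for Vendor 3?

9

Others bid (2, 2, 8): truth gives 0; bid 8 gives 1 > 0. Violating.
Others bid (2, 2, 9): truth gives 0; bid 9 gives 1 > 0. Violating.
Others bid (2, 2, 14): truth gives 0; bid 14 gives 1 > 0. Violating.
Others bid (2, 3, 2): truth gives 0; bid 8 gives 1 > 0. Violating.
Others bid (2, 2, 2): truth gives 1; no alternative beats it.
Others bid (2, 2, 3): truth gives 1; no alternative beats it.
(Checking all 125 profiles: 9 have a profitable deviation, 116 do not.)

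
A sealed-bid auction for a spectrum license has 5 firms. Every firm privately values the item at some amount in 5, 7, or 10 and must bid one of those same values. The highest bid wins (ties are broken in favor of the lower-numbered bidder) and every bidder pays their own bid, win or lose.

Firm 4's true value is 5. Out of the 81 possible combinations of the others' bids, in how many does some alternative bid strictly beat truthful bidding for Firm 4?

2

Others bid (5, 5, 5, 5): truth gives -5; bid 7 gives -2 > -5. Violating.
Others bid (5, 5, 5, 7): truth gives -5; bid 7 gives -2 > -5. Violating.
Others bid (5, 5, 5, 10): truth gives -5; no alternative beats it.
Others bid (5, 5, 7, 5): truth gives -5; no alternative beats it.
(Checking all 81 profiles: 2 have a profitable deviation, 79 do not.)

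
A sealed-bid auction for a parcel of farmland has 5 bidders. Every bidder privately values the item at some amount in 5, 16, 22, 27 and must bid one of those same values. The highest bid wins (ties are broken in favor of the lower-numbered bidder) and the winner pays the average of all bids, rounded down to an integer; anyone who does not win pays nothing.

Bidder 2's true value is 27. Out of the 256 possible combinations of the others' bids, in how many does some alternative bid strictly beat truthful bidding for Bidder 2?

Others bid (5, 5, 5, 5): truth gives 18; bid 16 gives 20 > 18. Violating.
Others bid (5, 5, 5, 16): truth gives 16; bid 16 gives 18 > 16. Violating.
Others bid (5, 5, 5, 22): truth gives 15; bid 22 gives 16 > 15. Violating.
Others bid (5, 5, 16, 5): truth gives 16; bid 16 gives 18 > 16. Violating.
Others bid (5, 5, 5, 27): truth gives 14; no alternative beats it.
Others bid (5, 5, 16, 27): truth gives 11; no alternative beats it.
(Checking all 256 profiles: 54 have a profitable deviation, 202 do not.)

54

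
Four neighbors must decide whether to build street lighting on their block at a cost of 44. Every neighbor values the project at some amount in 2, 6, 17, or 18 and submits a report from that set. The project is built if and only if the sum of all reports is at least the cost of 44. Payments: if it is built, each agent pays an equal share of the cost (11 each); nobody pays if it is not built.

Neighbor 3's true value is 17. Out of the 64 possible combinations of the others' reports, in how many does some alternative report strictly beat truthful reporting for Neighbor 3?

6

Others report (2, 6, 18): truth gives 0; report 18 gives 6 > 0. Violating.
Others report (2, 18, 6): truth gives 0; report 18 gives 6 > 0. Violating.
Others report (6, 2, 18): truth gives 0; report 18 gives 6 > 0. Violating.
Others report (6, 18, 2): truth gives 0; report 18 gives 6 > 0. Violating.
Others report (2, 2, 2): truth gives 0; no alternative beats it.
Others report (2, 2, 6): truth gives 0; no alternative beats it.
(Checking all 64 profiles: 6 have a profitable deviation, 58 do not.)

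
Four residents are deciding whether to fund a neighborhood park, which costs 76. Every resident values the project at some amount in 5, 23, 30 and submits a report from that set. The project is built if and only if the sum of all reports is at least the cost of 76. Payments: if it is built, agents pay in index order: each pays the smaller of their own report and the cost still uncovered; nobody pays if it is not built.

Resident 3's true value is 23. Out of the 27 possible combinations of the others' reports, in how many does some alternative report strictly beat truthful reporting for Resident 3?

Others report (23, 23, 30): truth gives 0; report 5 gives 18 > 0. Violating.
Others report (23, 30, 23): truth gives 0; report 5 gives 18 > 0. Violating.
Others report (23, 30, 30): truth gives 0; report 5 gives 18 > 0. Violating.
Others report (30, 23, 23): truth gives 0; report 5 gives 18 > 0. Violating.
Others report (5, 5, 5): truth gives 0; no alternative beats it.
Others report (5, 5, 23): truth gives 0; no alternative beats it.
(Checking all 27 profiles: 7 have a profitable deviation, 20 do not.)

7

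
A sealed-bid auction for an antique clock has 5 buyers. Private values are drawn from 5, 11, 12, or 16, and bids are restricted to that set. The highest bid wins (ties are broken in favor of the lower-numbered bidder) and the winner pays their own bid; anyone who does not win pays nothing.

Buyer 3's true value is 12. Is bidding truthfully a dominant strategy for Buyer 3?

Consider the case where Buyer 1 bids 5, Buyer 2 bids 5, Buyer 4 bids 5 and Buyer 5 bids 5.
Truthful bid 12: wins, pays 12, utility 12 - 12 = 0.
Bid 11 instead: wins, pays 11, utility 12 - 11 = 1.
Since 1 > 0, bidding 11 is strictly better here, so truthful bidding is not dominant.

No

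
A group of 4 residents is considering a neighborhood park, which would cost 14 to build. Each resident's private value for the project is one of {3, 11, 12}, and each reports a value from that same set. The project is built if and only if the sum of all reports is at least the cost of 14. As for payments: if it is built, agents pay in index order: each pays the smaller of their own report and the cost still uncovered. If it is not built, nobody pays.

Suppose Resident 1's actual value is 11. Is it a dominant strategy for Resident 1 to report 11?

No

Consider the case where Resident 2 reports 3, Resident 3 reports 3 and Resident 4 reports 11.
Truthful report 11: project built, pays 11, utility 11 - 11 = 0.
Report 3 instead: project built, pays 3, utility 11 - 3 = 8.
Since 8 > 0, reporting 3 is strictly better here, so truthful reporting is not dominant.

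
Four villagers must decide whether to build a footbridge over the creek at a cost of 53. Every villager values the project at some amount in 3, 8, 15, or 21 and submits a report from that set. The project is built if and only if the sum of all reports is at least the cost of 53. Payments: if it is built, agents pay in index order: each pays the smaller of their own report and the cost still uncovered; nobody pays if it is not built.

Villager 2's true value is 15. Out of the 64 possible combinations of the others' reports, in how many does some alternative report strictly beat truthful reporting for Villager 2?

Others report (3, 21, 21): truth gives 0; report 8 gives 7 > 0. Violating.
Others report (8, 21, 21): truth gives 0; report 3 gives 12 > 0. Violating.
Others report (15, 15, 15): truth gives 0; report 8 gives 7 > 0. Violating.
Others report (15, 15, 21): truth gives 0; report 3 gives 12 > 0. Violating.
Others report (3, 3, 3): truth gives 0; no alternative beats it.
Others report (3, 3, 8): truth gives 0; no alternative beats it.
(Checking all 64 profiles: 14 have a profitable deviation, 50 do not.)

14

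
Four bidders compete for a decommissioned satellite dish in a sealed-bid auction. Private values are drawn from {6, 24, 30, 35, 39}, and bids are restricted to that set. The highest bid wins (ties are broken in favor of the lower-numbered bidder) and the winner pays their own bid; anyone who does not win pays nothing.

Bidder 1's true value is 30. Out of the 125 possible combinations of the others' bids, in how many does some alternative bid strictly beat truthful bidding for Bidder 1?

8

Others bid (6, 6, 6): truth gives 0; bid 6 gives 24 > 0. Violating.
Others bid (6, 6, 24): truth gives 0; bid 24 gives 6 > 0. Violating.
Others bid (6, 24, 6): truth gives 0; bid 24 gives 6 > 0. Violating.
Others bid (6, 24, 24): truth gives 0; bid 24 gives 6 > 0. Violating.
Others bid (6, 6, 30): truth gives 0; no alternative beats it.
Others bid (6, 6, 35): truth gives 0; no alternative beats it.
(Checking all 125 profiles: 8 have a profitable deviation, 117 do not.)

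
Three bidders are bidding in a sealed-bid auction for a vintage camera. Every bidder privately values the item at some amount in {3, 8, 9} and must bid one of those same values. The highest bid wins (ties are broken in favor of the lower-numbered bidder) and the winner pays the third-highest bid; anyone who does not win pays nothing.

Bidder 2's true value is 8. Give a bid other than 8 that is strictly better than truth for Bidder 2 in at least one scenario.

9

Suppose Bidder 1 bids 3 and Bidder 3 bids 9.
Bid 8: loses, pays 0, utility 0.
Bid 9: wins, pays 3, utility 8 - 3 = 5.
So bidding 9 beats truth here (5 > 0).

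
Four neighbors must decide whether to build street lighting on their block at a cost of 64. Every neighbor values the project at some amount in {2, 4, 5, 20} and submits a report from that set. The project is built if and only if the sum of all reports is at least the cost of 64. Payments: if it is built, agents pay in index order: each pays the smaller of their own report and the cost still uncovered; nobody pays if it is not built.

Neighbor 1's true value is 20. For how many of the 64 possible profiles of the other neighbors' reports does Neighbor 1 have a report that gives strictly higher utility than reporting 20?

1

Others report (20, 20, 20): truth gives 0; report 4 gives 16 > 0. Violating.
Others report (2, 2, 2): truth gives 0; no alternative beats it.
Others report (2, 2, 4): truth gives 0; no alternative beats it.
(Checking all 64 profiles: 1 has a profitable deviation, 63 do not.)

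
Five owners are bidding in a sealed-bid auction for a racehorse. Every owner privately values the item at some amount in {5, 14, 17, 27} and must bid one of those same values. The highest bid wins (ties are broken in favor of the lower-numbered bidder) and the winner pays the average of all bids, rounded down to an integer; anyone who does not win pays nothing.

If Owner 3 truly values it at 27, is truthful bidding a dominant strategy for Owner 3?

Consider the case where Owner 1 bids 5, Owner 2 bids 5, Owner 4 bids 5 and Owner 5 bids 5.
Truthful bid 27: wins, pays 9, utility 27 - 9 = 18.
Bid 14 instead: wins, pays 6, utility 27 - 6 = 21.
Since 21 > 18, bidding 14 is strictly better here, so truthful bidding is not dominant.

No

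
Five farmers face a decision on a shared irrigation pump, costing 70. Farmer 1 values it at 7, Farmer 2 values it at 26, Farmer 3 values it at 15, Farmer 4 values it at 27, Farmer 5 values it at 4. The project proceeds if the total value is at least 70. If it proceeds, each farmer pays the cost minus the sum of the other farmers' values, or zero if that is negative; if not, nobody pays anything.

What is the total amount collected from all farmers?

Total value 79 ≥ cost 70, so it is built.
Farmer 1: others sum to 72; max(0, 70 - 72) = 0.
Farmer 2: others sum to 53; max(0, 70 - 53) = 17.
Farmer 3: others sum to 64; max(0, 70 - 64) = 6.
Farmer 4: others sum to 52; max(0, 70 - 52) = 18.
Farmer 5: others sum to 75; max(0, 70 - 75) = 0.
Total collected = 0 + 17 + 6 + 18 + 0 = 41.

41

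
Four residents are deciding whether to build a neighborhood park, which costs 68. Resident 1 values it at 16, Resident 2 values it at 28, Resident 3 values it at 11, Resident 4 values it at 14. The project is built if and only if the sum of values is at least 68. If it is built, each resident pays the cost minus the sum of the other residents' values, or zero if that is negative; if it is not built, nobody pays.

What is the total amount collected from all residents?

65

Total value 69 ≥ cost 68, so it is built.
Resident 1: others sum to 53; max(0, 68 - 53) = 15.
Resident 2: others sum to 41; max(0, 68 - 41) = 27.
Resident 3: others sum to 58; max(0, 68 - 58) = 10.
Resident 4: others sum to 55; max(0, 68 - 55) = 13.
Total collected = 15 + 27 + 10 + 13 = 65.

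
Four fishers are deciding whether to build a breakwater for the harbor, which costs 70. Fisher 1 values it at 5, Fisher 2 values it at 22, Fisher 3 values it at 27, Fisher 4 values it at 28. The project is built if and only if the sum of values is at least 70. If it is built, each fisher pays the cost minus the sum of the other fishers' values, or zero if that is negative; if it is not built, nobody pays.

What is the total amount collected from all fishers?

41

Total value 82 ≥ cost 70, so it is built.
Fisher 1: others sum to 77; max(0, 70 - 77) = 0.
Fisher 2: others sum to 60; max(0, 70 - 60) = 10.
Fisher 3: others sum to 55; max(0, 70 - 55) = 15.
Fisher 4: others sum to 54; max(0, 70 - 54) = 16.
Total collected = 0 + 10 + 15 + 16 = 41.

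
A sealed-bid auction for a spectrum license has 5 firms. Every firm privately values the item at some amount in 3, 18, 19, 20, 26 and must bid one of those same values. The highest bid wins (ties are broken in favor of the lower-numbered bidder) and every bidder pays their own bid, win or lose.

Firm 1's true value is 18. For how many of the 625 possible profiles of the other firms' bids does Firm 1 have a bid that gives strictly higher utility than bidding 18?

610

Others bid (3, 3, 3, 3): truth gives 0; bid 3 gives 15 > 0. Violating.
Others bid (3, 3, 3, 19): truth gives -18; bid 19 gives -1 > -18. Violating.
Others bid (3, 3, 3, 20): truth gives -18; bid 20 gives -2 > -18. Violating.
Others bid (3, 3, 3, 26): truth gives -18; bid 3 gives -3 > -18. Violating.
Others bid (3, 3, 3, 18): truth gives 0; no alternative beats it.
Others bid (3, 3, 18, 3): truth gives 0; no alternative beats it.
(Checking all 625 profiles: 610 have a profitable deviation, 15 do not.)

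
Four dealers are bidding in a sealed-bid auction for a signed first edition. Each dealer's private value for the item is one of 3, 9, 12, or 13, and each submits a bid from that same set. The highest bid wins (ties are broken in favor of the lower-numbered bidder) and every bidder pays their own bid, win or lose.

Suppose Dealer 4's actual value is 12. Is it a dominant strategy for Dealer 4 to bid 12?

Consider the case where Dealer 1 bids 3, Dealer 2 bids 3 and Dealer 3 bids 3.
Truthful bid 12: wins, pays 12, utility 12 - 12 = 0.
Bid 9 instead: wins, pays 9, utility 12 - 9 = 3.
Since 3 > 0, bidding 9 is strictly better here, so truthful bidding is not dominant.

No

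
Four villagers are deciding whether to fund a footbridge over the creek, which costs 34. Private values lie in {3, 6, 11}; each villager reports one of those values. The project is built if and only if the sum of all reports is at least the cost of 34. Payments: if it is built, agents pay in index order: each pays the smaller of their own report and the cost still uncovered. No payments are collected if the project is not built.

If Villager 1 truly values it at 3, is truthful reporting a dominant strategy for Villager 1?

Yes

Check each profile of the others' reports and compare truth against every alternative report.
Others report (6, 11, 11): truth gives 0, best alternative gives -3.
Others report (11, 6, 11): truth gives 0, best alternative gives -3.
Others report (11, 11, 6): truth gives 0, best alternative gives -3.
Others report (11, 11, 11): truth gives 0, best alternative gives -3.
Others report (3, 3, 3): truth gives 0, best alternative gives 0.
Others report (3, 3, 6): truth gives 0, best alternative gives 0.
(Remaining 21 profiles checked similarly; truth is weakly best in each.)
In every case the truthful report is at least as good as any alternative, so it is a dominant strategy.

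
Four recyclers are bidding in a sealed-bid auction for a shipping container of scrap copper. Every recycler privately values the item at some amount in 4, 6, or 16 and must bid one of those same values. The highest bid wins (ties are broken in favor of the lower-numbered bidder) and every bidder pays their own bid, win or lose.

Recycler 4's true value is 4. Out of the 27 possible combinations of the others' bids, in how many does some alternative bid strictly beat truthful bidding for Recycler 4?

Others bid (4, 4, 4): truth gives -4; bid 6 gives -2 > -4. Violating.
Others bid (4, 4, 6): truth gives -4; no alternative beats it.
Others bid (4, 4, 16): truth gives -4; no alternative beats it.
(Checking all 27 profiles: 1 has a profitable deviation, 26 do not.)

1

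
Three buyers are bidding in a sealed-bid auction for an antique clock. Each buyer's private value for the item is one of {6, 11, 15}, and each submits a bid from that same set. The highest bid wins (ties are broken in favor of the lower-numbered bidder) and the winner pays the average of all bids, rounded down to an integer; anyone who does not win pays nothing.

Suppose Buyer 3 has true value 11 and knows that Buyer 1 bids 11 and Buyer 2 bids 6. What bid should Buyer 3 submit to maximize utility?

15

Bid 6: loses, pays 0, utility 0.
Bid 11: loses, pays 0, utility 0.
Bid 15: wins, pays 10, utility 11 - 10 = 1.
The best choice is 15 with utility 1.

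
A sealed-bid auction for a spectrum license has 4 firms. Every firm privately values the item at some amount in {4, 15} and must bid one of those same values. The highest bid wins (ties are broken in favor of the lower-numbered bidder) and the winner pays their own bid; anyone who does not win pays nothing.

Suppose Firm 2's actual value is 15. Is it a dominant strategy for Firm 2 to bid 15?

Check each profile of the others' bids and compare truth against every alternative bid.
Others bid (4, 4, 4): truth gives 0, best alternative gives 0.
Others bid (4, 4, 15): truth gives 0, best alternative gives 0.
Others bid (4, 15, 4): truth gives 0, best alternative gives 0.
Others bid (4, 15, 15): truth gives 0, best alternative gives 0.
Others bid (15, 4, 4): truth gives 0, best alternative gives 0.
Others bid (15, 4, 15): truth gives 0, best alternative gives 0.
(Remaining 2 profiles checked similarly; truth is weakly best in each.)
In every case the truthful bid is at least as good as any alternative, so it is a dominant strategy.

Yes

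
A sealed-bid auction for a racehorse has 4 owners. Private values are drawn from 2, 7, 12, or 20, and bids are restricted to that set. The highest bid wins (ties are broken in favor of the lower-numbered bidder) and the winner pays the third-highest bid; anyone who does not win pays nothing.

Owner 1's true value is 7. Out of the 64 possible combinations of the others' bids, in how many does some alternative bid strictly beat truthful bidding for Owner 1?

6

Others bid (2, 2, 12): truth gives 0; bid 12 gives 5 > 0. Violating.
Others bid (2, 2, 20): truth gives 0; bid 20 gives 5 > 0. Violating.
Others bid (2, 12, 2): truth gives 0; bid 12 gives 5 > 0. Violating.
Others bid (2, 20, 2): truth gives 0; bid 20 gives 5 > 0. Violating.
Others bid (2, 2, 2): truth gives 5; no alternative beats it.
Others bid (2, 2, 7): truth gives 5; no alternative beats it.
(Checking all 64 profiles: 6 have a profitable deviation, 58 do not.)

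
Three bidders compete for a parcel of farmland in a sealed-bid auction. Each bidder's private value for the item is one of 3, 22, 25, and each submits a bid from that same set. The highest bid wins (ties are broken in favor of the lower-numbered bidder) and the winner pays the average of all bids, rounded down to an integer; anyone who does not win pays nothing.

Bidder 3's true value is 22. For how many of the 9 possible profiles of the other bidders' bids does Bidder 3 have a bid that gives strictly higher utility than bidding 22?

2

Others bid (3, 22): truth gives 0; bid 25 gives 6 > 0. Violating.
Others bid (22, 3): truth gives 0; bid 25 gives 6 > 0. Violating.
Others bid (3, 3): truth gives 13; no alternative beats it.
Others bid (3, 25): truth gives 0; no alternative beats it.
(Checking all 9 profiles: 2 have a profitable deviation, 7 do not.)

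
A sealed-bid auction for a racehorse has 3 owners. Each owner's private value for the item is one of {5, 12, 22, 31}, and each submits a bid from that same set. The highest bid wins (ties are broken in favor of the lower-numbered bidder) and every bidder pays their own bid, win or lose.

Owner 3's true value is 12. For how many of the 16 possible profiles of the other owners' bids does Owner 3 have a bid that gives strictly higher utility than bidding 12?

15

Others bid (5, 12): truth gives -12; bid 5 gives -5 > -12. Violating.
Others bid (5, 22): truth gives -12; bid 5 gives -5 > -12. Violating.
Others bid (5, 31): truth gives -12; bid 5 gives -5 > -12. Violating.
Others bid (12, 5): truth gives -12; bid 5 gives -5 > -12. Violating.
Others bid (5, 5): truth gives 0; no alternative beats it.
(Checking all 16 profiles: 15 have a profitable deviation, 1 does not.)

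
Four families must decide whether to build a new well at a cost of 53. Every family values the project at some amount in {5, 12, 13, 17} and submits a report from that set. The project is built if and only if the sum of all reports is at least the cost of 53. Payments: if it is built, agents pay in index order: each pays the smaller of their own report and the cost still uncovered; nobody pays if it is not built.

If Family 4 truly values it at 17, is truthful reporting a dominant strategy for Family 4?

Yes

Check each profile of the others' reports and compare truth against every alternative report.
Others report (5, 17, 17): truth gives 3, best alternative gives 0.
Others report (13, 13, 13): truth gives 3, best alternative gives 0.
Others report (17, 5, 17): truth gives 3, best alternative gives 0.
Others report (17, 17, 5): truth gives 3, best alternative gives 0.
Others report (12, 13, 13): truth gives 2, best alternative gives 0.
Others report (13, 12, 13): truth gives 2, best alternative gives 0.
(Remaining 58 profiles checked similarly; truth is weakly best in each.)
In every case the truthful report is at least as good as any alternative, so it is a dominant strategy.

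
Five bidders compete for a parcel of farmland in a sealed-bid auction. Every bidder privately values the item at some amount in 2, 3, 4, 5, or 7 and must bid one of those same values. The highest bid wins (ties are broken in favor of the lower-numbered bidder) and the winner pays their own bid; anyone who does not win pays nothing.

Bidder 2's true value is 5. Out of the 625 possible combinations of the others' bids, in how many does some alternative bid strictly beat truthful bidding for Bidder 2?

Others bid (2, 2, 2, 2): truth gives 0; bid 3 gives 2 > 0. Violating.
Others bid (2, 2, 2, 3): truth gives 0; bid 3 gives 2 > 0. Violating.
Others bid (2, 2, 2, 4): truth gives 0; bid 4 gives 1 > 0. Violating.
Others bid (2, 2, 3, 2): truth gives 0; bid 3 gives 2 > 0. Violating.
Others bid (2, 2, 2, 5): truth gives 0; no alternative beats it.
Others bid (2, 2, 2, 7): truth gives 0; no alternative beats it.
(Checking all 625 profiles: 54 have a profitable deviation, 571 do not.)

54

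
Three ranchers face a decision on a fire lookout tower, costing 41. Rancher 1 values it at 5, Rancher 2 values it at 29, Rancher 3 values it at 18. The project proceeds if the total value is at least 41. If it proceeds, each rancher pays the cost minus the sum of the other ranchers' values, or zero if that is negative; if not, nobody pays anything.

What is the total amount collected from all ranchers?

Total value 52 ≥ cost 41, so it is built.
Rancher 1: others sum to 47; max(0, 41 - 47) = 0.
Rancher 2: others sum to 23; max(0, 41 - 23) = 18.
Rancher 3: others sum to 34; max(0, 41 - 34) = 7.
Total collected = 0 + 18 + 7 = 25.

25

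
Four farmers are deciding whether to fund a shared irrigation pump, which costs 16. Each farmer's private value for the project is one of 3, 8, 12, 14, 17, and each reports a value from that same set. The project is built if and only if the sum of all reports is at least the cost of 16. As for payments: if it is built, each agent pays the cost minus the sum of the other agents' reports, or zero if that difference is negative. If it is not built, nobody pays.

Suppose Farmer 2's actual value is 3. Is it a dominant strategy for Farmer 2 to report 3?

Yes

Check each profile of the others' reports and compare truth against every alternative report.
Others report (3, 3, 3): truth gives 0, best alternative gives -4.
Others report (3, 3, 12): truth gives 3, best alternative gives 3.
Others report (3, 3, 14): truth gives 3, best alternative gives 3.
Others report (3, 3, 17): truth gives 3, best alternative gives 3.
Others report (3, 8, 8): truth gives 3, best alternative gives 3.
Others report (3, 8, 12): truth gives 3, best alternative gives 3.
(Remaining 119 profiles checked similarly; truth is weakly best in each.)
In every case the truthful report is at least as good as any alternative, so it is a dominant strategy.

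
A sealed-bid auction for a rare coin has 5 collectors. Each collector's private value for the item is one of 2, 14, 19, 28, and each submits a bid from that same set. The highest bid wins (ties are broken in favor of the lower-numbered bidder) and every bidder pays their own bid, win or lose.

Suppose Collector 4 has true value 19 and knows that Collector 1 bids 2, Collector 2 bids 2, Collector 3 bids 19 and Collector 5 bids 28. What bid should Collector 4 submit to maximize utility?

Bid 2: loses but pays 2, utility -2.
Bid 14: loses but pays 14, utility -14.
Bid 19: loses but pays 19, utility -19.
Bid 28: wins, pays 28, utility 19 - 28 = -9.
The best choice is 2 with utility -2.

2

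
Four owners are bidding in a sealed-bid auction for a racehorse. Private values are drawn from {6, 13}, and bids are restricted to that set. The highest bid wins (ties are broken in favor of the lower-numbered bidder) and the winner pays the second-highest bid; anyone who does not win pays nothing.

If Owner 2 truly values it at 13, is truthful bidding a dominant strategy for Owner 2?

Yes

Check each profile of the others' bids and compare truth against every alternative bid.
Others bid (6, 6, 6): truth gives 7, best alternative gives 0.
Others bid (6, 6, 13): truth gives 0, best alternative gives 0.
Others bid (6, 13, 6): truth gives 0, best alternative gives 0.
Others bid (6, 13, 13): truth gives 0, best alternative gives 0.
Others bid (13, 6, 6): truth gives 0, best alternative gives 0.
Others bid (13, 6, 13): truth gives 0, best alternative gives 0.
(Remaining 2 profiles checked similarly; truth is weakly best in each.)
In every case the truthful bid is at least as good as any alternative, so it is a dominant strategy.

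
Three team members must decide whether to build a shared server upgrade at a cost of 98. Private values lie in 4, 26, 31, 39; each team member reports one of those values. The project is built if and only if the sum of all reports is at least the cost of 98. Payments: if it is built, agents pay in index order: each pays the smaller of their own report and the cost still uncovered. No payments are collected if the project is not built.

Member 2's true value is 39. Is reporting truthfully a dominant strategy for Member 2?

No

Consider the case where Member 1 reports 31 and Member 3 reports 39.
Truthful report 39: project built, pays 39, utility 39 - 39 = 0.
Report 31 instead: project built, pays 31, utility 39 - 31 = 8.
Since 8 > 0, reporting 31 is strictly better here, so truthful reporting is not dominant.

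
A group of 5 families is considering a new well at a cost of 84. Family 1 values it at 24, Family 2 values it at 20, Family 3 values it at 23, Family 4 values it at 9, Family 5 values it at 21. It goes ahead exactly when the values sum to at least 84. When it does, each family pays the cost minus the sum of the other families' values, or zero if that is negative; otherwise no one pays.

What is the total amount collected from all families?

Total value 97 ≥ cost 84, so it is built.
Family 1: others sum to 73; max(0, 84 - 73) = 11.
Family 2: others sum to 77; max(0, 84 - 77) = 7.
Family 3: others sum to 74; max(0, 84 - 74) = 10.
Family 4: others sum to 88; max(0, 84 - 88) = 0.
Family 5: others sum to 76; max(0, 84 - 76) = 8.
Total collected = 11 + 7 + 10 + 0 + 8 = 36.

36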